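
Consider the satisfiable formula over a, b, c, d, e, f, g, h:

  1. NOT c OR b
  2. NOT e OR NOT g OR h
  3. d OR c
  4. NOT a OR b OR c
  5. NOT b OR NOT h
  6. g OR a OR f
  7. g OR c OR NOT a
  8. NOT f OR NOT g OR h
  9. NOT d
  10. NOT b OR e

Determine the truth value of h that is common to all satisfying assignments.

Suppose h = true.
Unit clause (NOT b) forces b = false.
Unit clause (NOT c) forces c = false.
Unit clause (d) forces d = true.
Now (NOT d) is unsatisfied and unit — conflict.
So every satisfying assignment has h = False.

False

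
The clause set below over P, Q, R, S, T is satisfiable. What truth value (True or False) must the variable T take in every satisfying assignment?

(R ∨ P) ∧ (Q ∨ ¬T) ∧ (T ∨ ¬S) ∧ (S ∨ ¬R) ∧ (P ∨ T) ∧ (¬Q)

Suppose T = True.
Unit clause (Q) forces Q = True.
That conflicts with the unit clause (¬Q).
So every satisfying assignment has T = False.

False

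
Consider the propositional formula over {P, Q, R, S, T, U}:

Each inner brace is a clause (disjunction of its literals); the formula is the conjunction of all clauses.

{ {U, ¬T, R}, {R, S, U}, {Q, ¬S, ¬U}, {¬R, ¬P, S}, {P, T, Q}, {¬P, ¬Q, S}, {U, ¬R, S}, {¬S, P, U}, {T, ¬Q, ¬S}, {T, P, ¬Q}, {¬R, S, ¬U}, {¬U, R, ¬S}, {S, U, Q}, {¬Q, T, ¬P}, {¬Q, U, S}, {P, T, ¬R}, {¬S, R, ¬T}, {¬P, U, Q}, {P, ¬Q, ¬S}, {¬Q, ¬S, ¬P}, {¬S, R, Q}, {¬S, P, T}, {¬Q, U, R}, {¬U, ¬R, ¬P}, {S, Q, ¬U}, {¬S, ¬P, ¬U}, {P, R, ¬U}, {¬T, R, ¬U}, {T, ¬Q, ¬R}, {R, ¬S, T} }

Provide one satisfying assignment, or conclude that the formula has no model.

Case U = True:
Case Q = True:
Case P = False:
The clause (T) is unit, so T = True.
The clause (¬S) is unit, so S = False.
The clause (¬R) is unit, so R = False.
Now (R) is unsatisfied and unit — conflict.
Undo P and try P = True.
The clause (S) is unit, so S = True.
Now (¬S) is unsatisfied and unit — conflict.
Both values of P lead to a conflict.
Undo Q and try Q = False.
The clause (¬S) is unit, so S = False.
Now (S) is unsatisfied and unit — conflict.
Both values of Q lead to a conflict.
Undo U and try U = False.
Case T = False:
Case R = True:
The clause (S) is unit, so S = True.
The clause (P) is unit, so P = True.
The clause (¬Q) is unit, so Q = False.
Now (Q) is unsatisfied and unit — conflict.
Undo R and try R = False.
The clause (S) is unit, so S = True.
Now (¬S) is unsatisfied and unit — conflict.
Both values of R lead to a conflict.
Undo T and try T = True.
The clause (R) is unit, so R = True.
The clause (S) is unit, so S = True.
The clause (P) is unit, so P = True.
The clause (Q) is unit, so Q = True.
Now (¬Q) is unsatisfied and unit — conflict.
Both values of T lead to a conflict.
Both values of U lead to a conflict.

UNSATISFIABLE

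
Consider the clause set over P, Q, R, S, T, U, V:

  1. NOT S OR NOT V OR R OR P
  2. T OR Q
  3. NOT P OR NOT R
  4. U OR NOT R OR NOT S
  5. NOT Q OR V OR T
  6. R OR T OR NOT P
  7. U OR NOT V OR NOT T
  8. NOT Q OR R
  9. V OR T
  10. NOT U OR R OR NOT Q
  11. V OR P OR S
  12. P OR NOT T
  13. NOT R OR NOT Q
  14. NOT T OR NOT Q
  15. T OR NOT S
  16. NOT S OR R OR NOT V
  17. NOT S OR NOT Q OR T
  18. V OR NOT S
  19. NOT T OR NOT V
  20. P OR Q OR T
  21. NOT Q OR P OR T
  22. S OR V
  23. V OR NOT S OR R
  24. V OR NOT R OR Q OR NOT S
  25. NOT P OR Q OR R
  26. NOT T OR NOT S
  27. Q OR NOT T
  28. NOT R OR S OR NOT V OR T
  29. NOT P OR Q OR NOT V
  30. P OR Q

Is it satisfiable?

No

Try T = true.
The clause (P) is unit, so P = true.
The clause (NOT R) is unit, so R = false.
The clause (NOT Q) is unit, so Q = false.
But (Q) is also a unit clause — contradiction.
Backtrack on T: now try T = false.
The clause (Q) is unit, so Q = true.
The clause (V) is unit, so V = true.
The clause (R) is unit, so R = true.
But (NOT R) is also a unit clause — contradiction.
Both values of T lead to a conflict.
No assignment satisfies every clause.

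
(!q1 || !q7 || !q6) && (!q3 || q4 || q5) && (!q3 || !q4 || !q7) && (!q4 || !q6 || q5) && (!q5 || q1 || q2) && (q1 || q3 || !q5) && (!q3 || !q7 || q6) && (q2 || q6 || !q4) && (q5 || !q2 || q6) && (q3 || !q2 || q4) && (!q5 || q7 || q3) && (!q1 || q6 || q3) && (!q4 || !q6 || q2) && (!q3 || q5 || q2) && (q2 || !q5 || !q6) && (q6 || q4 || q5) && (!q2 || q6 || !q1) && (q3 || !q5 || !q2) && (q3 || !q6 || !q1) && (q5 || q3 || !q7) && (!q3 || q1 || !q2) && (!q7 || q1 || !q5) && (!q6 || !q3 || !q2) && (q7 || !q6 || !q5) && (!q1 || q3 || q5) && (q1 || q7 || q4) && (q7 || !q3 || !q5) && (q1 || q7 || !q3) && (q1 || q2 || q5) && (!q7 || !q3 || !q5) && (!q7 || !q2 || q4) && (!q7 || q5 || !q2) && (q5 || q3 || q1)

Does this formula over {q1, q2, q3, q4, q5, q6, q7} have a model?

Try q1 = false.
Try q5 = false.
From the singleton clause (q2), q2 = true.
From the singleton clause (q6), q6 = true.
From the singleton clause (!q4), q4 = false.
From the singleton clause (!q3), q3 = false.
That conflicts with the unit clause (q3).
That branch fails; take q5 = true instead.
From the singleton clause (q2), q2 = true.
From the singleton clause (q3), q3 = true.
That conflicts with the unit clause (!q3).
Neither q5 = true nor q5 = false works.
That branch fails; take q1 = true instead.
Try q7 = false.
Try q5 = false.
From the singleton clause (q3), q3 = true.
From the singleton clause (q4), q4 = true.
From the singleton clause (!q6), q6 = false.
From the singleton clause (q2), q2 = true.
That conflicts with the unit clause (!q2).
That branch fails; take q5 = true instead.
From the singleton clause (q3), q3 = true.
That conflicts with the unit clause (!q3).
Neither q5 = true nor q5 = false works.
That branch fails; take q7 = true instead.
From the singleton clause (!q6), q6 = false.
From the singleton clause (!q3), q3 = false.
That conflicts with the unit clause (q3).
Neither q7 = true nor q7 = false works.
Neither q1 = true nor q1 = false works.
No assignment satisfies every clause.

No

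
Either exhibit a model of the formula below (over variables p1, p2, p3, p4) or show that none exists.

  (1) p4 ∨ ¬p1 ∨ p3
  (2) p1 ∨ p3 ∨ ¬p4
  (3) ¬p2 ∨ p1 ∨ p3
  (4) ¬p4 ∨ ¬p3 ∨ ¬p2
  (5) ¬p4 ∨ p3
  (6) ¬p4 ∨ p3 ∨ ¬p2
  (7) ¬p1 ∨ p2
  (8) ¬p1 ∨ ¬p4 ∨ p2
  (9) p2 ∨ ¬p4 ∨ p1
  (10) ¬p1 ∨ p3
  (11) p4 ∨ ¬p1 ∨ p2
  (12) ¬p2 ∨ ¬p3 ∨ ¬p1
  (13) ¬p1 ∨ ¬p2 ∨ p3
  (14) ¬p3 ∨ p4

p1: False, p2: False, p3: False, p4: False

Branch on p4: set p4 = False.
From the singleton clause (¬p3), p3 = False.
From the singleton clause (¬p1), p1 = False.
From the singleton clause (¬p2), p2 = False.
All clauses are satisfied.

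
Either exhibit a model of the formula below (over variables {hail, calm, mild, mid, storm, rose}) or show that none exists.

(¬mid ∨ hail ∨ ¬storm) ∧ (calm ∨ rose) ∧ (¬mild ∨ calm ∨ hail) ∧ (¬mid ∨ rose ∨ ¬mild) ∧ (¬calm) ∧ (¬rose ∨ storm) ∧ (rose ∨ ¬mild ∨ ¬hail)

(¬calm) alone gives calm = False.
(rose) alone gives rose = True.
(storm) alone gives storm = True.
Branch on mid: set mid = True.
(hail) alone gives hail = True.
Every clause is now satisfied; mild is unconstrained.

hail: True, calm: False, mild: False, mid: True, storm: True, rose: True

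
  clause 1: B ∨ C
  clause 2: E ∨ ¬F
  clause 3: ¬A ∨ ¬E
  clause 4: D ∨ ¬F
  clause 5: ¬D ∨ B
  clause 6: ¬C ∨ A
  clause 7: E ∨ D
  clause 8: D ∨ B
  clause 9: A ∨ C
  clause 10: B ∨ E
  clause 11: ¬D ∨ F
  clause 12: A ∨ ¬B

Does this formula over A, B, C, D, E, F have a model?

Branch on B: set B = True.
The clause (A) is unit, so A = True.
The clause (¬E) is unit, so E = False.
The clause (¬F) is unit, so F = False.
The clause (D) is unit, so D = True.
Now (¬D) is unsatisfied and unit — conflict.
So B must be the other value — set B = False.
The clause (C) is unit, so C = True.
The clause (¬D) is unit, so D = False.
Now (D) is unsatisfied and unit — conflict.
Neither B = True nor B = False works.
No assignment satisfies every clause.

No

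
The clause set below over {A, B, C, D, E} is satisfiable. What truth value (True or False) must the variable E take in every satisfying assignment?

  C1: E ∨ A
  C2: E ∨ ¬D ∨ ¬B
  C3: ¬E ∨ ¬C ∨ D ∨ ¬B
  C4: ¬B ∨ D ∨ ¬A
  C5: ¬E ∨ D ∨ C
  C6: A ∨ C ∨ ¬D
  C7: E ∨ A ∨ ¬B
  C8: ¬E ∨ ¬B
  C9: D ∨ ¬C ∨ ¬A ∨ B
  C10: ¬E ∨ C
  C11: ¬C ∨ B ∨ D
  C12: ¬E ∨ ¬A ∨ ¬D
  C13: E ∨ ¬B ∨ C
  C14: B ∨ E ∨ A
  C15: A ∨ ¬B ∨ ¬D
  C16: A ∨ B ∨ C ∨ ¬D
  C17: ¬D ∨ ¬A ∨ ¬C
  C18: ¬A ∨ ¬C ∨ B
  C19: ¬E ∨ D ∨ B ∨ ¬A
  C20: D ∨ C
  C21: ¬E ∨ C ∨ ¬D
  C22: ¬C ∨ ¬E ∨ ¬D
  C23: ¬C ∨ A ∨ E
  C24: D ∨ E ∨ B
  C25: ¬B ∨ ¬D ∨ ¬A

Suppose E = True.
From the singleton clause (¬B), B = False.
From the singleton clause (C), C = True.
From the singleton clause (D), D = True.
Now (¬D) is unsatisfied and unit — conflict.
So every satisfying assignment has E = False.

False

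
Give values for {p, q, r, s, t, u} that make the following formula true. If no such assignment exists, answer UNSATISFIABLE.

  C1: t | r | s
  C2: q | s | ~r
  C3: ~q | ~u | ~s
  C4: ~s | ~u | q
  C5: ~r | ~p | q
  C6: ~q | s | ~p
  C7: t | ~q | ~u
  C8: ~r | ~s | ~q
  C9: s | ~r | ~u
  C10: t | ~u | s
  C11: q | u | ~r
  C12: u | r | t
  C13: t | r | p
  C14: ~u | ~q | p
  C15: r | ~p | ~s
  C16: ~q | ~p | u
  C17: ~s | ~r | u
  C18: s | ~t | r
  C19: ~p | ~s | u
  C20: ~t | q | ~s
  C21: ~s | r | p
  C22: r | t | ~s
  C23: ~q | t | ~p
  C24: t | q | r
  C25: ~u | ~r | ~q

Case t = 1:
Case s = 0:
Unit clause (r) forces r = 1.
Unit clause (q) forces q = 1.
Unit clause (~p) forces p = 0.
Unit clause (~u) forces u = 0.
This assignment satisfies each clause.

p=0,  q=1,  r=1,  s=0,  t=1,  u=0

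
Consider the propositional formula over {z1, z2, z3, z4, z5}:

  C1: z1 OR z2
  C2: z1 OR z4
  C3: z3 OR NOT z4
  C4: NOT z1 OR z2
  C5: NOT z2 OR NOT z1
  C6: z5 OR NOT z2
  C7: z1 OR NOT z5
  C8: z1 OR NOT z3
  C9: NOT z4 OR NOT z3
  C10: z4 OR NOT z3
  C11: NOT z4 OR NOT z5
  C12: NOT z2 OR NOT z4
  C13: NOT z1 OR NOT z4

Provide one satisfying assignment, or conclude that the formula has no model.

Branch on z1: set z1 = true.
From the singleton clause (z2), z2 = true.
That conflicts with the unit clause (NOT z2).
Undo z1 and try z1 = false.
From the singleton clause (z2), z2 = true.
From the singleton clause (z4), z4 = true.
That conflicts with the unit clause (NOT z4).
Neither z1 = true nor z1 = false works.

UNSATISFIABLE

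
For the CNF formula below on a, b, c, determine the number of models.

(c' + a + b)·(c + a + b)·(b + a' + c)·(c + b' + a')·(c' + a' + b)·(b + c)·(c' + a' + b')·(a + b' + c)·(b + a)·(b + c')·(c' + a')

There are 2^3 = 8 truth assignments over (a, b, c).
Check each against the 11 clauses (columns in the order a, b, c):
  F F F  ✗ fails (c + a + b)
  F F T  ✗ fails (c' + a + b)
  F T F  ✗ fails (a + b' + c)
  F T T  ✓ satisfies all
  T F F  ✗ fails (b + a' + c)
  T F T  ✗ fails (c' + a' + b)
  T T F  ✗ fails (c + b' + a')
  T T T  ✗ fails (c' + a' + b')
1 of the 8 rows is a model.

1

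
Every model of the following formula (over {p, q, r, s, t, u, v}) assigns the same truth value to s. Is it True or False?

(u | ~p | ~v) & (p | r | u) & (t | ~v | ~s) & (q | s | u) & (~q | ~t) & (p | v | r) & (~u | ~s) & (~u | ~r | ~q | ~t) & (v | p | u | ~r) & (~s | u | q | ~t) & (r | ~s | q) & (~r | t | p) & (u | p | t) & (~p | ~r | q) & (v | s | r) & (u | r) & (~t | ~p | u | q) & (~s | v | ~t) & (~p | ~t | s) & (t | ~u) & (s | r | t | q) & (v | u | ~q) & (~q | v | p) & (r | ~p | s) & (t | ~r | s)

Suppose s = 1.
(~u) alone gives u = 0.
(r) alone gives r = 1.
Case p = 0:
(v) alone gives v = 1.
(t) alone gives t = 1.
(~q) alone gives q = 0.
But (q) is also a unit clause — contradiction.
That branch fails; take p = 1 instead.
(~v) alone gives v = 0.
(q) alone gives q = 1.
But (~q) is also a unit clause — contradiction.
Either choice for p ends in contradiction.
So every satisfying assignment has s = False.

False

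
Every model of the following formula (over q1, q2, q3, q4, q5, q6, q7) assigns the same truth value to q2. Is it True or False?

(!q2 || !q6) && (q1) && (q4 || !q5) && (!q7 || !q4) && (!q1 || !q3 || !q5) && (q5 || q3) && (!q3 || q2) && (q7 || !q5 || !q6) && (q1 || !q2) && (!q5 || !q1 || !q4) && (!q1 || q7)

True

Suppose q2 = false.
The clause (q1) is unit, so q1 = true.
The clause (!q3) is unit, so q3 = false.
The clause (q5) is unit, so q5 = true.
The clause (q4) is unit, so q4 = true.
But (!q4) is also a unit clause — contradiction.
So every satisfying assignment has q2 = True.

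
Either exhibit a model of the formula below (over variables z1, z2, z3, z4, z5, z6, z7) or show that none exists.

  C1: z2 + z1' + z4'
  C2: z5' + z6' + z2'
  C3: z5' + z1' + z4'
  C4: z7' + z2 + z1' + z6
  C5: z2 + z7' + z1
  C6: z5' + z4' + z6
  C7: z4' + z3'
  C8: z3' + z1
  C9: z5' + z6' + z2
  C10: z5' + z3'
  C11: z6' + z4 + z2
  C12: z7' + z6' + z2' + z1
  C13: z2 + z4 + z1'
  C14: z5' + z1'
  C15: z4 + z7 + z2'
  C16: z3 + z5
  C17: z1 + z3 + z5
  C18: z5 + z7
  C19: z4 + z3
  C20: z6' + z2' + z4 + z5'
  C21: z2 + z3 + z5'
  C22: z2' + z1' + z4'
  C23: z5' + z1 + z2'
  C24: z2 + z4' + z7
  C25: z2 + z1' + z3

z1: 1,  z2: 1,  z3: 1,  z4: 0,  z5: 0,  z6: 1,  z7: 1

Branch on z4: set z4 = 0.
Unit clause (z3) forces z3 = 1.
Unit clause (z1) forces z1 = 1.
Unit clause (z5') forces z5 = 0.
Unit clause (z2) forces z2 = 1.
Unit clause (z7) forces z7 = 1.
Every clause is now satisfied; z6 is unconstrained.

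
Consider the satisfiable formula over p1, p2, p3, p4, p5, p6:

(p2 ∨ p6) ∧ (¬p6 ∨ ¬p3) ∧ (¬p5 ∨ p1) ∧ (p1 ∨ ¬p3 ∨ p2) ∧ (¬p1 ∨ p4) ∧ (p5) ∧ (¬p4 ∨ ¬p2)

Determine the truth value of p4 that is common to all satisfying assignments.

True

Suppose p4 = False.
Unit clause (¬p1) forces p1 = False.
Unit clause (¬p5) forces p5 = False.
Now (p5) is unsatisfied and unit — conflict.
So every satisfying assignment has p4 = True.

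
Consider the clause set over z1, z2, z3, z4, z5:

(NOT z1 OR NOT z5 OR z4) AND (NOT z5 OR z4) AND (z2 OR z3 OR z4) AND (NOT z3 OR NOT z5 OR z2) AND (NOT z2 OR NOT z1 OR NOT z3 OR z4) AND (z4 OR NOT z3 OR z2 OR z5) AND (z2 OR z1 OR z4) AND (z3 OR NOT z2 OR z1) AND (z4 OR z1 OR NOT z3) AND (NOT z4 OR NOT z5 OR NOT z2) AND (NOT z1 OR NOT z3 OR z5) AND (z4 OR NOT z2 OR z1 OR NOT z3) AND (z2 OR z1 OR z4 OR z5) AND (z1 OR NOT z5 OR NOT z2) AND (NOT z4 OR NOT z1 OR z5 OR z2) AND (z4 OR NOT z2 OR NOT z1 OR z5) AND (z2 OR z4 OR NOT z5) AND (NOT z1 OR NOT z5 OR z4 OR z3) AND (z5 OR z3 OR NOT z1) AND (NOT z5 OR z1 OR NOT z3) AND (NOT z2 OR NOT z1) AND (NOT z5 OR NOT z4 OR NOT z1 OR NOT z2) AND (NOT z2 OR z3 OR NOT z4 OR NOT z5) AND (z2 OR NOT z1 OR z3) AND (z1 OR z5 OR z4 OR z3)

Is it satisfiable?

Yes, satisfiable

Suppose z5 = false.
Suppose z1 = false.
Suppose z2 = true.
From the singleton clause (z3), z3 = true.
From the singleton clause (z4), z4 = true.
This assignment satisfies each clause.
A satisfying assignment: z1 ↦ false,  z2 ↦ true,  z3 ↦ true,  z4 ↦ true,  z5 ↦ false.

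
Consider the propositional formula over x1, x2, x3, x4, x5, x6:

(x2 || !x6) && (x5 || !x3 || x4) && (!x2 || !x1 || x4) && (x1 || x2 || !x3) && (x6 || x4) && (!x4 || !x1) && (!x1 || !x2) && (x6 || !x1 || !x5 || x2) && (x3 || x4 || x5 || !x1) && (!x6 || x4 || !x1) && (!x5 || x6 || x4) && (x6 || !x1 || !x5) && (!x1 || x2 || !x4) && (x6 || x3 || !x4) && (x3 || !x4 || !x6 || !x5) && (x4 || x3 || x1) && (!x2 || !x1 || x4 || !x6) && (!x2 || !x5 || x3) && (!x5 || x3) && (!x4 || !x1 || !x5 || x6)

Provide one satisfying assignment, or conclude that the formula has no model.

x1 ↦ false, x2 ↦ true, x3 ↦ true, x4 ↦ true, x5 ↦ false, x6 ↦ true

Case x2 = true:
The clause (!x1) is unit, so x1 = false.
Case x6 = true:
Case x4 = true:
Case x3 = true:
Every clause is now satisfied; x5 is unconstrained.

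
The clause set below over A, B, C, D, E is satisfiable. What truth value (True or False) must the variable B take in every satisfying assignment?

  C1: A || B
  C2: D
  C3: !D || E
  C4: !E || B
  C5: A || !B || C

Suppose B = false.
Unit clause (A) forces A = true.
Unit clause (D) forces D = true.
Unit clause (E) forces E = true.
That conflicts with the unit clause (!E).
So every satisfying assignment has B = True.

True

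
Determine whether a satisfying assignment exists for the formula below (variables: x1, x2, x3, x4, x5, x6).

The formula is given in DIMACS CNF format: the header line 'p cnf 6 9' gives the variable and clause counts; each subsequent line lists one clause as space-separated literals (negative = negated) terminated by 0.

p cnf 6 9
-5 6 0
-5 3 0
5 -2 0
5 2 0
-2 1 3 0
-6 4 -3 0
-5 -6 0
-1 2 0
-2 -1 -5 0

No

Branch on x5: set x5 = False.
The clause (¬x2) is unit, so x2 = False.
But (x2) is also a unit clause — contradiction.
That branch fails; take x5 = True instead.
The clause (x6) is unit, so x6 = True.
But (¬x6) is also a unit clause — contradiction.
Either choice for x5 ends in contradiction.
No assignment satisfies every clause.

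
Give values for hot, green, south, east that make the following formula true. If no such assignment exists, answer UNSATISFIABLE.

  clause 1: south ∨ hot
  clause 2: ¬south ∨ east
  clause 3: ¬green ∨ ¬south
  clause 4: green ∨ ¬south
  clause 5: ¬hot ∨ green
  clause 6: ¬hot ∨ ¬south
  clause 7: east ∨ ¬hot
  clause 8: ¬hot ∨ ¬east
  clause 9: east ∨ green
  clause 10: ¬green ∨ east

UNSATISFIABLE

Try south = True.
(east) alone gives east = True.
(¬green) alone gives green = False.
Now (green) is unsatisfied and unit — conflict.
Undo south and try south = False.
(hot) alone gives hot = True.
(green) alone gives green = True.
(east) alone gives east = True.
Now (¬east) is unsatisfied and unit — conflict.
Neither south = True nor south = False works.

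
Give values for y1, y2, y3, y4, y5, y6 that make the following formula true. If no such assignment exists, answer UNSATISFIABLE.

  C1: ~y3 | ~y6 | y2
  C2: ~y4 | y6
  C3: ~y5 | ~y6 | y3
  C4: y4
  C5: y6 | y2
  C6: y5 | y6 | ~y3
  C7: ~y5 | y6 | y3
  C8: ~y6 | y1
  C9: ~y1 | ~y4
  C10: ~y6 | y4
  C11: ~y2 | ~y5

UNSATISFIABLE

The clause (y4) is unit, so y4 = 1.
The clause (y6) is unit, so y6 = 1.
The clause (y1) is unit, so y1 = 1.
Now (~y1) is unsatisfied and unit — conflict.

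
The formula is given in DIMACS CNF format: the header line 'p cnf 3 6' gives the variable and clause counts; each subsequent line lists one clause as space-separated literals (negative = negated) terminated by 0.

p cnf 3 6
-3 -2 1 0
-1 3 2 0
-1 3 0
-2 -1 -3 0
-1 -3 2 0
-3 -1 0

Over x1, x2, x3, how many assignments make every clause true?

3

There are 2^3 = 8 truth assignments over (x1, x2, x3).
Check each against the 6 clauses (columns in the order x1, x2, x3):
  F F F  ✓ satisfies all
  F F T  ✓ satisfies all
  F T F  ✓ satisfies all
  F T T  ✗ fails (¬x3 ∨ ¬x2 ∨ x1)
  T F F  ✗ fails (¬x1 ∨ x3 ∨ x2)
  T F T  ✗ fails (¬x1 ∨ ¬x3 ∨ x2)
  T T F  ✗ fails (¬x1 ∨ x3)
  T T T  ✗ fails (¬x2 ∨ ¬x1 ∨ ¬x3)
3 of the 8 rows are models.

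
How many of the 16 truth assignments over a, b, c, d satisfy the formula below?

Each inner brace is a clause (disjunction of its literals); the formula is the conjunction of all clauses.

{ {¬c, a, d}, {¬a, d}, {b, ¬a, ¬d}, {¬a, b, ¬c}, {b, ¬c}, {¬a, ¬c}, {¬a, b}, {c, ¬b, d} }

There are 2^4 = 16 truth assignments over (a, b, c, d).
Check each against the 8 clauses (columns in the order a, b, c, d):
  F F F F  ✓ satisfies all
  F F F T  ✓ satisfies all
  F F T F  ✗ fails (¬c ∨ a ∨ d)
  F F T T  ✗ fails (b ∨ ¬c)
  F T F F  ✗ fails (c ∨ ¬b ∨ d)
  F T F T  ✓ satisfies all
  F T T F  ✗ fails (¬c ∨ a ∨ d)
  F T T T  ✓ satisfies all
  T F F F  ✗ fails (¬a ∨ d)
  T F F T  ✗ fails (b ∨ ¬a ∨ ¬d)
  T F T F  ✗ fails (¬a ∨ d)
  T F T T  ✗ fails (b ∨ ¬a ∨ ¬d)
  T T F F  ✗ fails (¬a ∨ d)
  T T F T  ✓ satisfies all
  T T T F  ✗ fails (¬a ∨ d)
  T T T T  ✗ fails (¬a ∨ ¬c)
5 of the 16 rows are models.

5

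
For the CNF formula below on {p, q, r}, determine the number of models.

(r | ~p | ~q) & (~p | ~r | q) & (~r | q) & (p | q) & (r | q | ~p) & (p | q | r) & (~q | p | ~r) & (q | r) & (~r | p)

2

There are 2^3 = 8 truth assignments over (p, q, r).
Check each against the 9 clauses (columns in the order p, q, r):
  F F F  ✗ fails (p | q)
  F F T  ✗ fails (~r | q)
  F T F  ✓ satisfies all
  F T T  ✗ fails (~q | p | ~r)
  T F F  ✗ fails (r | q | ~p)
  T F T  ✗ fails (~p | ~r | q)
  T T F  ✗ fails (r | ~p | ~q)
  T T T  ✓ satisfies all
2 of the 8 rows are models.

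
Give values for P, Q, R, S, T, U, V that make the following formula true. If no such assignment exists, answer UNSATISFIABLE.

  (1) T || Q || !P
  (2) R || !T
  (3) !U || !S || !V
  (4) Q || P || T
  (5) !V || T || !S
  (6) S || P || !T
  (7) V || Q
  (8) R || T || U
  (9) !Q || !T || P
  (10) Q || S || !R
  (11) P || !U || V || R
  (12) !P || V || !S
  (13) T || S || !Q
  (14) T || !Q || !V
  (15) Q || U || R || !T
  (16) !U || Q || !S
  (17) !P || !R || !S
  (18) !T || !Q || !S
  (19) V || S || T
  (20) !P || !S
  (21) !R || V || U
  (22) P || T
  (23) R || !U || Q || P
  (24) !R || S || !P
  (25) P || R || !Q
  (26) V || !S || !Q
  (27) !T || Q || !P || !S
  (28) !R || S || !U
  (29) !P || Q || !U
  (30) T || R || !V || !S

Branch on R: set R = true.
Branch on V: set V = true.
Branch on U: set U = false.
Branch on T: set T = true.
Branch on S: set S = true.
From the singleton clause (!P), P = false.
From the singleton clause (!Q), Q = false.
Every clause now holds.

P ↦ false,  Q ↦ false,  R ↦ true,  S ↦ true,  T ↦ true,  U ↦ false,  V ↦ true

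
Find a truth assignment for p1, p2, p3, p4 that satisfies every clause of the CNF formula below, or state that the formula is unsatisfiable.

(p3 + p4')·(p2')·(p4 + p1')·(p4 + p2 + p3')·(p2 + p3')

p1=0, p2=0, p3=0, p4=0

From the singleton clause (p2'), p2 = 0.
From the singleton clause (p3'), p3 = 0.
From the singleton clause (p4'), p4 = 0.
From the singleton clause (p1'), p1 = 0.
This assignment satisfies each clause.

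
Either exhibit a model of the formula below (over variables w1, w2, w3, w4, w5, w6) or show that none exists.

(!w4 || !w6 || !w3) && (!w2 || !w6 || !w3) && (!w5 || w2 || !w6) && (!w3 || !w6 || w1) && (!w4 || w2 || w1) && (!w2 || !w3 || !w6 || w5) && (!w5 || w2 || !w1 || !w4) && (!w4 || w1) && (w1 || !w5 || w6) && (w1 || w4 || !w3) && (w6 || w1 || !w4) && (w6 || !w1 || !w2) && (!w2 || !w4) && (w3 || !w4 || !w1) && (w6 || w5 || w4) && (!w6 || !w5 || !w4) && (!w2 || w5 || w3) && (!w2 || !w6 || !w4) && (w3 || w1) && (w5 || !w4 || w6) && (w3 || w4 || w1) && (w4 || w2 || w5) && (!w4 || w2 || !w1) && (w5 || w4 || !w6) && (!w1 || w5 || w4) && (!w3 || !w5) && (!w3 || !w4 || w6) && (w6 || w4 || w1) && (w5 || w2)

Suppose w4 = false.
Suppose w1 = true.
The clause (w5) is unit, so w5 = true.
The clause (!w3) is unit, so w3 = false.
Suppose w2 = false.
The clause (!w6) is unit, so w6 = false.
This assignment satisfies each clause.

w1: true; w2: false; w3: false; w4: false; w5: true; w6: false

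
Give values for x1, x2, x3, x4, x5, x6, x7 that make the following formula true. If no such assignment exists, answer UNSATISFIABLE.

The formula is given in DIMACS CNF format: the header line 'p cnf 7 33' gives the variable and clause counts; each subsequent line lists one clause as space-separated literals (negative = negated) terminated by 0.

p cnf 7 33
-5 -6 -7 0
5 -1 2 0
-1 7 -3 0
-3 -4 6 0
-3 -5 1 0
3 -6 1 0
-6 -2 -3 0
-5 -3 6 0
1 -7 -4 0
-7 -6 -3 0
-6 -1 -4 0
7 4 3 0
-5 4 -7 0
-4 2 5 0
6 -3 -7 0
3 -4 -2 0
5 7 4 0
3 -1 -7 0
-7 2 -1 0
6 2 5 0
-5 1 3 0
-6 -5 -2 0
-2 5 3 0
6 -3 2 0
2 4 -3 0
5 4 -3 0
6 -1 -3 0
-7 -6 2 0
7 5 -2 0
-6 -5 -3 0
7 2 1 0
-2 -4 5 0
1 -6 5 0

x1 ↦ True, x2 ↦ False, x3 ↦ False, x4 ↦ True, x5 ↦ True, x6 ↦ False, x7 ↦ False

Try x5 = True.
Try x6 = False.
Unit clause (¬x3) forces x3 = False.
Unit clause (x1) forces x1 = True.
Unit clause (¬x7) forces x7 = False.
Unit clause (x4) forces x4 = True.
Unit clause (¬x2) forces x2 = False.
This assignment satisfies each clause.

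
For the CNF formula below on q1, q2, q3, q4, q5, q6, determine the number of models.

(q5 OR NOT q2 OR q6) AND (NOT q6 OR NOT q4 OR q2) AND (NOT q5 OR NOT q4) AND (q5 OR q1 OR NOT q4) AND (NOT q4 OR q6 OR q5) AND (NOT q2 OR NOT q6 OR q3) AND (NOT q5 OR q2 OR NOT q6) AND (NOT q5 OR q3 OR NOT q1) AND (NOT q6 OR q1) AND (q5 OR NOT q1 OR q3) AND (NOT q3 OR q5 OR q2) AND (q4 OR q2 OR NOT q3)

There are 2^6 = 64 truth assignments over (q1, q2, q3, q4, q5, q6).
Split on q4. With q4 = true, the clauses containing q4 are satisfied and NOT q4 drops from the rest; 1 of the 2^5 = 32 assignments to the other variables satisfy what remains.
With q4 = false, by the same count on the reduced clause set, 7 assignments work.
Total: 1 + 7 = 8.

8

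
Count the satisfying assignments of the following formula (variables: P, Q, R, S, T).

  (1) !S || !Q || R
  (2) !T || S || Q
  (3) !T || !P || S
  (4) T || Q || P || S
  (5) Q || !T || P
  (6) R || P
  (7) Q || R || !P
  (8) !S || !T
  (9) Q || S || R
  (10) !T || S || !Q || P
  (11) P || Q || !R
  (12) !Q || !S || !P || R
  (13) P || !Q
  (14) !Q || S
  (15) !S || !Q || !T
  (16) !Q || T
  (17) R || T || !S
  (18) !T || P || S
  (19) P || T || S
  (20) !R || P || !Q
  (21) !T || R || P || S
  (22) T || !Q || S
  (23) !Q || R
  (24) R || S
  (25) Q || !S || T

1

There are 2^5 = 32 truth assignments over (P, Q, R, S, T).
Split on Q. With Q = true, the clauses containing Q are satisfied and !Q drops from the rest; 0 of the 2^4 = 16 assignments to the other variables satisfy what remains.
With Q = false, by the same count on the reduced clause set, 1 assignment works.
Total: 0 + 1 = 1.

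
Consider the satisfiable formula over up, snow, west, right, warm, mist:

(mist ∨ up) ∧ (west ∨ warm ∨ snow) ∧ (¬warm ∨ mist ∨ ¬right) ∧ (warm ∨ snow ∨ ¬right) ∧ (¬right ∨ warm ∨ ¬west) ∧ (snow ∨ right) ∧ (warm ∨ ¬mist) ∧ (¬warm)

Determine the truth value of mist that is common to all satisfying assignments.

False

Suppose mist = True.
From the singleton clause (warm), warm = True.
That conflicts with the unit clause (¬warm).
So every satisfying assignment has mist = False.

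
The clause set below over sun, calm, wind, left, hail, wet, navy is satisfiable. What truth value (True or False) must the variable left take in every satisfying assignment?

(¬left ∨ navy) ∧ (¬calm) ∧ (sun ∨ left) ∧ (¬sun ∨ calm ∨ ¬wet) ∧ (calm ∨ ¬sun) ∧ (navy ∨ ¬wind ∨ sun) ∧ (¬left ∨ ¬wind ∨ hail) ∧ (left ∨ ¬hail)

True

Suppose left = False.
(¬calm) alone gives calm = False.
(sun) alone gives sun = True.
That conflicts with the unit clause (¬sun).
So every satisfying assignment has left = True.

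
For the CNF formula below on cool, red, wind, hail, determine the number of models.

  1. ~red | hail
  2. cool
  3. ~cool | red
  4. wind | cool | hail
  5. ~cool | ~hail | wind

There are 2^4 = 16 truth assignments over (cool, red, wind, hail).
Split on hail. With hail = 1, the clauses containing hail are satisfied and ~hail drops from the rest; 1 of the 2^3 = 8 assignments to the other variables satisfy what remains.
With hail = 0, by the same count on the reduced clause set, 0 assignments work.
(One model: cool=T, red=T, wind=T, hail=T.)
Total: 1 + 0 = 1.

1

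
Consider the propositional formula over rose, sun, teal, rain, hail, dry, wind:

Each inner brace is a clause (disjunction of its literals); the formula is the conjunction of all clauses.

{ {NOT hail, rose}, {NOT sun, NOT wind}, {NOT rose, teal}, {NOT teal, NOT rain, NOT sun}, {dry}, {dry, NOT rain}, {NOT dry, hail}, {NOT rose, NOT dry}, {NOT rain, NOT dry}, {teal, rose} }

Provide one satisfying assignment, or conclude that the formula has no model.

The clause (dry) is unit, so dry = true.
The clause (hail) is unit, so hail = true.
The clause (rose) is unit, so rose = true.
That conflicts with the unit clause (NOT rose).

UNSATISFIABLE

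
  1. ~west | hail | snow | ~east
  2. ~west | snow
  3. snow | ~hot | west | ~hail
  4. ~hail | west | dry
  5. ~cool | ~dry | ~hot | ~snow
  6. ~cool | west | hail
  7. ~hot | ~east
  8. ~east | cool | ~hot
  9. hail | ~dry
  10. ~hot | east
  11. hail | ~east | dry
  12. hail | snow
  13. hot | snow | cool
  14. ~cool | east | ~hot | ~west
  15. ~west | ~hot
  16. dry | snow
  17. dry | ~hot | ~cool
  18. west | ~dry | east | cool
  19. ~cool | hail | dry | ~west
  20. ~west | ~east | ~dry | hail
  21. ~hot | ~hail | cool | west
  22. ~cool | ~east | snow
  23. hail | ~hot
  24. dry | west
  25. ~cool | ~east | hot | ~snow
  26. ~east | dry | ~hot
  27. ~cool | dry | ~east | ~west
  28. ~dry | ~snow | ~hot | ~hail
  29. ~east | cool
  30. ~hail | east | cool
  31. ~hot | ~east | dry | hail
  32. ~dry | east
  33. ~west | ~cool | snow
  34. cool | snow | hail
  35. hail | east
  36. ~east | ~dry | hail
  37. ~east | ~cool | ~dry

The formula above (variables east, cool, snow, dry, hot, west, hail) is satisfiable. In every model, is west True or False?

Suppose west = 0.
From the singleton clause (dry), dry = 1.
From the singleton clause (hail), hail = 1.
From the singleton clause (east), east = 1.
From the singleton clause (~hot), hot = 0.
From the singleton clause (cool), cool = 1.
Now (~cool) is unsatisfied and unit — conflict.
So every satisfying assignment has west = True.

True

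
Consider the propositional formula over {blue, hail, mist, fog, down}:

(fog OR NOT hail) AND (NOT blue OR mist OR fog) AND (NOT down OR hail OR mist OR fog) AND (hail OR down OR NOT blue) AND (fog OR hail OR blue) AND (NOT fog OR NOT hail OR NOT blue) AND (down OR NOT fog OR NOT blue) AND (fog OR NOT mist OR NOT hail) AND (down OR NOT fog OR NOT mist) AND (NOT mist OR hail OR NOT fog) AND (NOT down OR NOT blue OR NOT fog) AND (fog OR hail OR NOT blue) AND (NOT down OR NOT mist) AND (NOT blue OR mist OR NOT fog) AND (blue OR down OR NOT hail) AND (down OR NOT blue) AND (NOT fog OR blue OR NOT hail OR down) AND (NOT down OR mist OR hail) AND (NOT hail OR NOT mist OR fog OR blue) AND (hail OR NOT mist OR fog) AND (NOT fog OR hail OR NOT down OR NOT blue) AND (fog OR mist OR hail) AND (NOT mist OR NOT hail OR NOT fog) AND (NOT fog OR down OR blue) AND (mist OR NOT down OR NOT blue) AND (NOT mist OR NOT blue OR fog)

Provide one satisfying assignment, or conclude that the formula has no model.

Try fog = true.
Try hail = true.
(NOT blue) alone gives blue = false.
(down) alone gives down = true.
(NOT mist) alone gives mist = false.
This assignment satisfies each clause.

blue ↦ false,  hail ↦ true,  mist ↦ false,  fog ↦ true,  down ↦ true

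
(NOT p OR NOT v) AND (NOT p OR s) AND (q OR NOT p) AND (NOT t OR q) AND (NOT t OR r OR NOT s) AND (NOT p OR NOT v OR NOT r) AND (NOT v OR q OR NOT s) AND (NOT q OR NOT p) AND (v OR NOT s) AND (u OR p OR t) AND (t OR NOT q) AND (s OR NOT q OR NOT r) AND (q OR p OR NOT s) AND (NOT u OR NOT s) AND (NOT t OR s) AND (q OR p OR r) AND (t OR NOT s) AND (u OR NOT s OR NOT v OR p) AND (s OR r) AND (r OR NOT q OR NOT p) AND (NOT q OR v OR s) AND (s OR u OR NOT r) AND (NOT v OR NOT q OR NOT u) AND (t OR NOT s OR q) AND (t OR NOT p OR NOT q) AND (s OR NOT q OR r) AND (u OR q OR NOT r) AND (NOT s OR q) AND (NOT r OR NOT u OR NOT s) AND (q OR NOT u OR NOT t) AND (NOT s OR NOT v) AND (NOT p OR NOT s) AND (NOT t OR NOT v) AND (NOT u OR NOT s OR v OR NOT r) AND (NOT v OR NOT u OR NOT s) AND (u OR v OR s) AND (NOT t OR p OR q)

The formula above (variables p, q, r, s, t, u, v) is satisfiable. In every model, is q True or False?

False

Suppose q = true.
From the singleton clause (NOT p), p = false.
From the singleton clause (t), t = true.
From the singleton clause (s), s = true.
From the singleton clause (r), r = true.
From the singleton clause (v), v = true.
Now (NOT v) is unsatisfied and unit — conflict.
So every satisfying assignment has q = False.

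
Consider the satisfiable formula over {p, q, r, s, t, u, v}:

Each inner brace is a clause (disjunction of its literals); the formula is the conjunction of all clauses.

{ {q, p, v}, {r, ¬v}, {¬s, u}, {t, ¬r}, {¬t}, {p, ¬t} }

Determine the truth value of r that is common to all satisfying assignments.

Suppose r = True.
Unit clause (t) forces t = True.
But (¬t) is also a unit clause — contradiction.
So every satisfying assignment has r = False.

False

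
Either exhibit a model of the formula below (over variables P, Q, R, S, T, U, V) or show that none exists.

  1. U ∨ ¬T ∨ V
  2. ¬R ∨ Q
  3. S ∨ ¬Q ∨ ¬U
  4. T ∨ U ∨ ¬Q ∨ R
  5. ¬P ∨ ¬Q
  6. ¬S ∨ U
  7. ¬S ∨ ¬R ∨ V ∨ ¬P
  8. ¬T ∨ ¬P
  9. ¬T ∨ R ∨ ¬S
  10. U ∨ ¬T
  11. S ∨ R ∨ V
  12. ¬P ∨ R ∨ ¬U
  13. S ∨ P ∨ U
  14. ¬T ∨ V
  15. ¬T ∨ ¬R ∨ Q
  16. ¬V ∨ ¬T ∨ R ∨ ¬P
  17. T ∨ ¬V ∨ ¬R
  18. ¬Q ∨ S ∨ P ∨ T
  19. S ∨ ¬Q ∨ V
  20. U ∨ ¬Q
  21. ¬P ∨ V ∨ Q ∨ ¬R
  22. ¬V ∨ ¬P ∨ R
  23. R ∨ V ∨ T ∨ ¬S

P=False,  Q=True,  R=True,  S=True,  T=True,  U=True,  V=True

Branch on R: set R = True.
(Q) alone gives Q = True.
(¬P) alone gives P = False.
(U) alone gives U = True.
(S) alone gives S = True.
Branch on T: set T = True.
(V) alone gives V = True.
Every clause now holds.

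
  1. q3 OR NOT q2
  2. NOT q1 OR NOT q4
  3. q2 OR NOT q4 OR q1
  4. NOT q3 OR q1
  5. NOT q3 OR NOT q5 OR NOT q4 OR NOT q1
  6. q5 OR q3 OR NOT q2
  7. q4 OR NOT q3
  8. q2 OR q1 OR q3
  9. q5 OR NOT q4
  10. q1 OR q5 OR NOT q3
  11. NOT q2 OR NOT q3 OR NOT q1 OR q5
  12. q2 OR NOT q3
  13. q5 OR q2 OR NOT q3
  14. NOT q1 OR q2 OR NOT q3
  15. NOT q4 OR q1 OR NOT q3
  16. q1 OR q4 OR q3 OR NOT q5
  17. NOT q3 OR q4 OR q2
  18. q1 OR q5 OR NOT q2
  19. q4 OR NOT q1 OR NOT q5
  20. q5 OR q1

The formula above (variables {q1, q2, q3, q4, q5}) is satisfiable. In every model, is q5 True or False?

False

Suppose q5 = true.
Suppose q3 = true.
The clause (q1) is unit, so q1 = true.
The clause (NOT q4) is unit, so q4 = false.
Now (q4) is unsatisfied and unit — conflict.
Undo q3 and try q3 = false.
The clause (NOT q2) is unit, so q2 = false.
The clause (q1) is unit, so q1 = true.
The clause (NOT q4) is unit, so q4 = false.
Now (q4) is unsatisfied and unit — conflict.
Neither q3 = true nor q3 = false works.
So every satisfying assignment has q5 = False.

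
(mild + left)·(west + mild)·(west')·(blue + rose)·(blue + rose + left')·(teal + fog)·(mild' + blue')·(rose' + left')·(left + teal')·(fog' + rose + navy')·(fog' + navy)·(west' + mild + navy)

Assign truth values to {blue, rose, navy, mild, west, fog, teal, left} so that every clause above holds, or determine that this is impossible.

The clause (west') is unit, so west = 0.
The clause (mild) is unit, so mild = 1.
The clause (blue') is unit, so blue = 0.
The clause (rose) is unit, so rose = 1.
The clause (left') is unit, so left = 0.
The clause (teal') is unit, so teal = 0.
The clause (fog) is unit, so fog = 1.
The clause (navy) is unit, so navy = 1.
This assignment satisfies each clause.

blue: 0; rose: 1; navy: 1; mild: 1; west: 0; fog: 1; teal: 0; left: 0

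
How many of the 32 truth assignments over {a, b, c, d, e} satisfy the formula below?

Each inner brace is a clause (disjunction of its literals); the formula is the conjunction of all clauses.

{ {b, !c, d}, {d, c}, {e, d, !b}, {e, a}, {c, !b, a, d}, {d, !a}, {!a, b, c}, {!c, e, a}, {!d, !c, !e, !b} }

9

There are 2^5 = 32 truth assignments over (a, b, c, d, e).
Split on b. With b = true, the clauses containing b are satisfied and !b drops from the rest; 5 of the 2^4 = 16 assignments to the other variables satisfy what remains.
With b = false, by the same count on the reduced clause set, 4 assignments work.
Total: 5 + 4 = 9.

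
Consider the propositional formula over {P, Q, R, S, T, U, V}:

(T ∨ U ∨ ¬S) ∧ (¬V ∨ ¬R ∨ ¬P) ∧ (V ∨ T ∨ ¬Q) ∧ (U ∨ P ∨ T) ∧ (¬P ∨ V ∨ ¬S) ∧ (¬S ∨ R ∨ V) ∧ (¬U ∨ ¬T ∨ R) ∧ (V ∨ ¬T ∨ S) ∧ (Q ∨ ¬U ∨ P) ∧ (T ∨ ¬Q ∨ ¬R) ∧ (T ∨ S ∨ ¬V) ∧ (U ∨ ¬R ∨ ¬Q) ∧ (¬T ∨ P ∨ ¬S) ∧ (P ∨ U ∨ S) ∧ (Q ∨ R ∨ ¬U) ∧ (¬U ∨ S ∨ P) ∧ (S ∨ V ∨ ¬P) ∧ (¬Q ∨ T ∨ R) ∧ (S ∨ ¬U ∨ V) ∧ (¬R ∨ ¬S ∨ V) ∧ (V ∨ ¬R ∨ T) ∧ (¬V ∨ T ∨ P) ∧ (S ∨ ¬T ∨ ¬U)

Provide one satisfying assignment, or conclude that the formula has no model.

P ↦ True; Q ↦ True; R ↦ False; S ↦ False; T ↦ True; U ↦ False; V ↦ True

Branch on T: set T = True.
Branch on U: set U = False.
Branch on V: set V = True.
Branch on R: set R = False.
Branch on P: set P = True.
All clauses hold; Q, S can take either value.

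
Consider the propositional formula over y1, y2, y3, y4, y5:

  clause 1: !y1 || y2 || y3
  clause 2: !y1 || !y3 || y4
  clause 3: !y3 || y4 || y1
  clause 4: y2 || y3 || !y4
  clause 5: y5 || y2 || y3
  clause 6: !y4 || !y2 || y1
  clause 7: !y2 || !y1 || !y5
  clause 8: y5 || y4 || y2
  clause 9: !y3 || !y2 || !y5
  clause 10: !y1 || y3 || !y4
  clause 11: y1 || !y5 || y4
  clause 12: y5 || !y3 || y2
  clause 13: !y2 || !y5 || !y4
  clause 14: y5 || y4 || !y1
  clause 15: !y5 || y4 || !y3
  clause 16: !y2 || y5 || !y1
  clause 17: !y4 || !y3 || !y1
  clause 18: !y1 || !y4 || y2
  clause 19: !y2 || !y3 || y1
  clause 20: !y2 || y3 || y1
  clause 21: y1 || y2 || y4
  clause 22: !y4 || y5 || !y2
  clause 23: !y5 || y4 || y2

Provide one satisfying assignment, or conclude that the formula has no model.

Try y1 = false.
Try y3 = true.
The clause (y4) is unit, so y4 = true.
The clause (!y2) is unit, so y2 = false.
The clause (y5) is unit, so y5 = true.
Every clause now holds.

y1 ↦ false; y2 ↦ false; y3 ↦ true; y4 ↦ true; y5 ↦ true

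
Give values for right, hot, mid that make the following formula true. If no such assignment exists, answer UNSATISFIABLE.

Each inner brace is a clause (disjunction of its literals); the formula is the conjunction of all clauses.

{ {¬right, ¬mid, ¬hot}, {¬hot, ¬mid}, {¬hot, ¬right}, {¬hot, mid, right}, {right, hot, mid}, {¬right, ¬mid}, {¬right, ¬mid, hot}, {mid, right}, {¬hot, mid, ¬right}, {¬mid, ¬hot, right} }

right: True, hot: False, mid: False

Try hot = False.
Try right = True.
Unit clause (¬mid) forces mid = False.
This assignment satisfies each clause.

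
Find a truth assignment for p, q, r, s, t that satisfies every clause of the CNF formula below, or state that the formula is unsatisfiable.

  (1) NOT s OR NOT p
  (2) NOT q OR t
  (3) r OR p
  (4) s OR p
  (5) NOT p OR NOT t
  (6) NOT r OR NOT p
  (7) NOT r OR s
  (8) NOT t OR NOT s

p: false, q: false, r: true, s: true, t: false

Case s = true:
Unit clause (NOT p) forces p = false.
Unit clause (r) forces r = true.
Unit clause (NOT t) forces t = false.
Unit clause (NOT q) forces q = false.
Every clause now holds.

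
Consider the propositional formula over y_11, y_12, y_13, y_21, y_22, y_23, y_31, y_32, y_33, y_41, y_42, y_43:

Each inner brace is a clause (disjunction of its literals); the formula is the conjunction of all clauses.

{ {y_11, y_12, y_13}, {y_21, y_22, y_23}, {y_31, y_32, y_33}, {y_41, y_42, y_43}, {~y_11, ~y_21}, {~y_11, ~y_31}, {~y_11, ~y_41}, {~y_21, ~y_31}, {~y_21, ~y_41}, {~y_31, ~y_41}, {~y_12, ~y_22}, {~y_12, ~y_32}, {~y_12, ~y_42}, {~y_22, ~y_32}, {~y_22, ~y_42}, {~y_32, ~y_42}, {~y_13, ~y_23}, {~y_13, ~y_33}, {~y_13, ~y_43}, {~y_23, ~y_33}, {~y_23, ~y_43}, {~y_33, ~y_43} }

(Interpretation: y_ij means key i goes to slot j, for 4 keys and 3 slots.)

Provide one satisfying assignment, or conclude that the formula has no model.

Suppose y_11 = 0.
Suppose y_12 = 1.
From the singleton clause (~y_22), y_22 = 0.
From the singleton clause (~y_32), y_32 = 0.
From the singleton clause (~y_42), y_42 = 0.
Suppose y_21 = 1.
From the singleton clause (~y_31), y_31 = 0.
From the singleton clause (y_33), y_33 = 1.
From the singleton clause (~y_41), y_41 = 0.
From the singleton clause (y_43), y_43 = 1.
Now (~y_43) is unsatisfied and unit — conflict.
Undo y_21 and try y_21 = 0.
From the singleton clause (y_23), y_23 = 1.
From the singleton clause (~y_13), y_13 = 0.
From the singleton clause (~y_33), y_33 = 0.
From the singleton clause (y_31), y_31 = 1.
From the singleton clause (~y_41), y_41 = 0.
From the singleton clause (y_43), y_43 = 1.
Now (~y_43) is unsatisfied and unit — conflict.
Both values of y_21 lead to a conflict.
Undo y_12 and try y_12 = 0.
From the singleton clause (y_13), y_13 = 1.
From the singleton clause (~y_23), y_23 = 0.
From the singleton clause (~y_33), y_33 = 0.
From the singleton clause (~y_43), y_43 = 0.
Suppose y_21 = 1.
From the singleton clause (~y_31), y_31 = 0.
From the singleton clause (y_32), y_32 = 1.
From the singleton clause (~y_41), y_41 = 0.
From the singleton clause (y_42), y_42 = 1.
Now (~y_42) is unsatisfied and unit — conflict.
Undo y_21 and try y_21 = 0.
From the singleton clause (y_22), y_22 = 1.
From the singleton clause (~y_32), y_32 = 0.
From the singleton clause (y_31), y_31 = 1.
From the singleton clause (~y_41), y_41 = 0.
From the singleton clause (y_42), y_42 = 1.
Now (~y_42) is unsatisfied and unit — conflict.
Both values of y_21 lead to a conflict.
Both values of y_12 lead to a conflict.
Undo y_11 and try y_11 = 1.
From the singleton clause (~y_21), y_21 = 0.
From the singleton clause (~y_31), y_31 = 0.
From the singleton clause (~y_41), y_41 = 0.
Suppose y_22 = 1.
From the singleton clause (~y_12), y_12 = 0.
From the singleton clause (~y_32), y_32 = 0.
From the singleton clause (y_33), y_33 = 1.
From the singleton clause (~y_42), y_42 = 0.
From the singleton clause (y_43), y_43 = 1.
Now (~y_43) is unsatisfied and unit — conflict.
Undo y_22 and try y_22 = 0.
From the singleton clause (y_23), y_23 = 1.
From the singleton clause (~y_13), y_13 = 0.
From the singleton clause (~y_33), y_33 = 0.
From the singleton clause (y_32), y_32 = 1.
From the singleton clause (~y_12), y_12 = 0.
From the singleton clause (~y_42), y_42 = 0.
From the singleton clause (y_43), y_43 = 1.
Now (~y_43) is unsatisfied and unit — conflict.
Both values of y_22 lead to a conflict.
Both values of y_11 lead to a conflict.

UNSATISFIABLE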